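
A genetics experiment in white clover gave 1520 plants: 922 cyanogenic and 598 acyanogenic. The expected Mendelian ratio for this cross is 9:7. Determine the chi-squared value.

Total ratio parts = 16. Expected numbers out of 1520:
  cyanogenic: 1520 × 9/16 = 855
  acyanogenic: 1520 × 7/16 = 665
χ² = Σ (O − E)² / E
  cyanogenic: (922 − 855)² / 855 = 5.2503
  acyanogenic: (598 − 665)² / 665 = 6.7504
χ² = 5.2503 + 6.7504 = 12.0007 ≈ 12.001

12.001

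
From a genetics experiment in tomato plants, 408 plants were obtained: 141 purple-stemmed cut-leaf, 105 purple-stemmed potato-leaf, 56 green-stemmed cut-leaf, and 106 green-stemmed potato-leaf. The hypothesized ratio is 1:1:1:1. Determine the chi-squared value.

Expected counts for N = 408 under a 1:1:1:1 ratio (total parts = 4):
  purple-stemmed cut-leaf: 408 × 1/4 = 102
  purple-stemmed potato-leaf: 408 × 1/4 = 102
  green-stemmed cut-leaf: 408 × 1/4 = 102
  green-stemmed potato-leaf: 408 × 1/4 = 102
χ² = Σ (O − E)² / E
  purple-stemmed cut-leaf: (141 − 102)² / 102 = 14.9118
  purple-stemmed potato-leaf: (105 − 102)² / 102 = 0.0882
  green-stemmed cut-leaf: (56 − 102)² / 102 = 20.7451
  green-stemmed potato-leaf: (106 − 102)² / 102 = 0.1569
χ² = 14.9118 + 0.0882 + 20.7451 + 0.1569 = 35.902

35.902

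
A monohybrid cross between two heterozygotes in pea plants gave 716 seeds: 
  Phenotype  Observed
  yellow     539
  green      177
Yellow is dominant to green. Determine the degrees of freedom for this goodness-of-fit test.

For a monohybrid cross between heterozygotes with complete dominance, the expected phenotypic ratio is 3:1.
A goodness-of-fit test with 2 phenotype classes has df = 2 − 1 = 1.

1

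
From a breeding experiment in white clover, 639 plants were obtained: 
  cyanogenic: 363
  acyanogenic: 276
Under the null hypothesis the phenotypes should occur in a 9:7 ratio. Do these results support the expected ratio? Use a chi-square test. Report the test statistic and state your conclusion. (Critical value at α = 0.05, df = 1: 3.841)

0.081; consistent

The 9:7 ratio has 16 parts, so with N = 639 the expected counts are:
  cyanogenic: 639 × 9/16 = 359.4375
  acyanogenic: 639 × 7/16 = 279.5625
χ² = Σ (O − E)² / E
  cyanogenic: (363 − 359.4375)² / 359.4375 = 0.0353
  acyanogenic: (276 − 279.5625)² / 279.5625 = 0.0454
χ² = 0.0353 + 0.0454 = 0.0807 ≈ 0.081
Degrees of freedom = 2 − 1 = 1; critical value at α = 0.05 is 3.841.
Since 0.081 < 3.841, we fail to reject the null hypothesis — the data are consistent with the 9:7 ratio.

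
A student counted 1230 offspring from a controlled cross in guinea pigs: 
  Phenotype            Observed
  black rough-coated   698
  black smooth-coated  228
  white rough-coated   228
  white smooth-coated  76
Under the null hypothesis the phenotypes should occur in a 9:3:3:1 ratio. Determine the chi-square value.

Under the 9:3:3:1 hypothesis (Σ ratio = 16, N = 1230):
  black rough-coated: 1230 × 9/16 = 691.875
  black smooth-coated: 1230 × 3/16 = 230.625
  white rough-coated: 1230 × 3/16 = 230.625
  white smooth-coated: 1230 × 1/16 = 76.875
χ² = Σ (O − E)² / E
  black rough-coated: (698 − 691.875)² / 691.875 = 0.0542
  black smooth-coated: (228 − 230.625)² / 230.625 = 0.0299
  white rough-coated: (228 − 230.625)² / 230.625 = 0.0299
  white smooth-coated: (76 − 76.875)² / 76.875 = 0.0100
χ² = 0.0542 + 0.0299 + 0.0299 + 0.0100 = 0.124

0.124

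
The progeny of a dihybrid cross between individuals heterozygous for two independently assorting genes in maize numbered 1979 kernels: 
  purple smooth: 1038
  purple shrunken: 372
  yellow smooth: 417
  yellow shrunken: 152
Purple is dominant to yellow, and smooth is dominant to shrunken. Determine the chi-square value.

A dihybrid F₂ with independent assortment and complete dominance at both loci gives a 9:3:3:1 phenotypic ratio.
The 9:3:3:1 ratio has 16 parts, so with N = 1979 the expected counts are:
  purple smooth: 1979 × 9/16 = 1113.1875
  purple shrunken: 1979 × 3/16 = 371.0625
  yellow smooth: 1979 × 3/16 = 371.0625
  yellow shrunken: 1979 × 1/16 = 123.6875
χ² = Σ (O − E)² / E
  purple smooth: (1038 − 1113.1875)² / 1113.1875 = 5.0784
  purple shrunken: (372 − 371.0625)² / 371.0625 = 0.0024
  yellow smooth: (417 − 371.0625)² / 371.0625 = 5.6871
  yellow shrunken: (152 − 123.6875)² / 123.6875 = 6.4808
χ² = 5.0784 + 0.0024 + 5.6871 + 6.4808 = 17.2487 ≈ 17.249

17.249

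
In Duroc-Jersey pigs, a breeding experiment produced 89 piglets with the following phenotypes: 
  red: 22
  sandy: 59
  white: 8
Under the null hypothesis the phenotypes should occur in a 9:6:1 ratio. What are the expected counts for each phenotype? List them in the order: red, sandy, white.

Total ratio parts = 16. Expected numbers out of 89:
  red: 89 × 9/16 = 50.0625
  sandy: 89 × 6/16 = 33.375
  white: 89 × 1/16 = 5.5625

50.0625, 33.375, 5.5625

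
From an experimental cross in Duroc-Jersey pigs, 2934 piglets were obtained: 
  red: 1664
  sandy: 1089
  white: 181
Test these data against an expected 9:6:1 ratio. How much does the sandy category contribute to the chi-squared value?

Under the 9:6:1 hypothesis (Σ ratio = 16, N = 2934):
  red: 2934 × 9/16 = 1650.375
  sandy: 2934 × 6/16 = 1100.25
  white: 2934 × 1/16 = 183.375
Contribution of sandy: (1089 − 1100.25)² / 1100.25 = 0.1150

0.115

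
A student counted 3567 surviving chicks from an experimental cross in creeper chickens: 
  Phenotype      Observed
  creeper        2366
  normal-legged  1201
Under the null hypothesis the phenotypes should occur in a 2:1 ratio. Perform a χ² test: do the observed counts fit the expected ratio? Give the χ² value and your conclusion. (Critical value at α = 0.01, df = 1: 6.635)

0.182; consistent

Total ratio parts = 3. Expected numbers out of 3567:
  creeper: 3567 × 2/3 = 2378
  normal-legged: 3567 × 1/3 = 1189
χ² = Σ (O − E)² / E
  creeper: (2366 − 2378)² / 2378 = 0.0606
  normal-legged: (1201 − 1189)² / 1189 = 0.1211
χ² = 0.0606 + 0.1211 = 0.1817 ≈ 0.182
Degrees of freedom = 2 − 1 = 1; critical value at α = 0.01 is 6.635.
Since 0.182 < 6.635, we fail to reject the null hypothesis — the data are consistent with the 2:1 ratio.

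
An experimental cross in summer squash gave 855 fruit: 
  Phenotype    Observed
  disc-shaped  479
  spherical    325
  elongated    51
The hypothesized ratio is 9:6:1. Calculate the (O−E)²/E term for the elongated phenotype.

Total ratio parts = 16. Expected numbers out of 855:
  disc-shaped: 855 × 9/16 = 480.9375
  spherical: 855 × 6/16 = 320.625
  elongated: 855 × 1/16 = 53.4375
Contribution of elongated: (51 − 53.4375)² / 53.4375 = 0.1112

0.111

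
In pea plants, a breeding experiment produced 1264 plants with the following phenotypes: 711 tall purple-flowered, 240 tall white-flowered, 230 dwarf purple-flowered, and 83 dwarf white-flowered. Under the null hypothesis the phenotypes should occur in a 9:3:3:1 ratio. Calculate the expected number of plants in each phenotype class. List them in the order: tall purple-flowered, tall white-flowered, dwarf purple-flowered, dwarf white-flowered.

711, 237, 237, 79

Under the 9:3:3:1 hypothesis (Σ ratio = 16, N = 1264):
  tall purple-flowered: 1264 × 9/16 = 711
  tall white-flowered: 1264 × 3/16 = 237
  dwarf purple-flowered: 1264 × 3/16 = 237
  dwarf white-flowered: 1264 × 1/16 = 79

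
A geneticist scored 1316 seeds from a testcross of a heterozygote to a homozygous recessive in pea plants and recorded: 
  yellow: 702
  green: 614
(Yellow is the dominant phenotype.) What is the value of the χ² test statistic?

5.884

A testcross of a heterozygote (Aa × aa) gives a 1:1 phenotypic ratio.
The 1:1 ratio has 2 parts, so with N = 1316 the expected counts are:
  yellow: 1316 × 1/2 = 658
  green: 1316 × 1/2 = 658
χ² = Σ (O − E)² / E
  yellow: (702 − 658)² / 658 = 2.9422
  green: (614 − 658)² / 658 = 2.9422
χ² = 2.9422 + 2.9422 = 5.8844 ≈ 5.884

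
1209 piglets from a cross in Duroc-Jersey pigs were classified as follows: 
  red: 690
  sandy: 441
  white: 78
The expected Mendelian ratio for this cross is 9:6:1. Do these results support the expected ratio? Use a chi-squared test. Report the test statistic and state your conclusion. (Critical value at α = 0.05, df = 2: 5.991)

0.562; consistent

Expected counts for N = 1209 under a 9:6:1 ratio (total parts = 16):
  red: 1209 × 9/16 = 680.0625
  sandy: 1209 × 6/16 = 453.375
  white: 1209 × 1/16 = 75.5625
χ² = Σ (O − E)² / E
  red: (690 − 680.0625)² / 680.0625 = 0.1452
  sandy: (441 − 453.375)² / 453.375 = 0.3378
  white: (78 − 75.5625)² / 75.5625 = 0.0786
χ² = 0.1452 + 0.3378 + 0.0786 = 0.5616 ≈ 0.562
Degrees of freedom = 3 − 1 = 2; critical value at α = 0.05 is 5.991.
Since 0.562 < 5.991, we fail to reject the null hypothesis — the data are consistent with the 9:6:1 ratio.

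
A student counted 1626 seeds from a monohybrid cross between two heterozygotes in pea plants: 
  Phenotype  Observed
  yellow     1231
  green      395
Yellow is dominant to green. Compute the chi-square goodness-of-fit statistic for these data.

0.434

For a monohybrid cross between heterozygotes with complete dominance, the expected phenotypic ratio is 3:1.
Expected counts for N = 1626 under a 3:1 ratio (total parts = 4):
  yellow: 1626 × 3/4 = 1219.5
  green: 1626 × 1/4 = 406.5
χ² = Σ (O − E)² / E
  yellow: (1231 − 1219.5)² / 1219.5 = 0.1084
  green: (395 − 406.5)² / 406.5 = 0.3253
χ² = 0.1084 + 0.3253 = 0.4337 ≈ 0.434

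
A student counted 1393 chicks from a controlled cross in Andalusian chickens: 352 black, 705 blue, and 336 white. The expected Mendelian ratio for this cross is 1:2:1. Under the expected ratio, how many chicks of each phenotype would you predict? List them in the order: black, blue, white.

348.25, 696.5, 348.25

Under the 1:2:1 hypothesis (Σ ratio = 4, N = 1393):
  black: 1393 × 1/4 = 348.25
  blue: 1393 × 2/4 = 696.5
  white: 1393 × 1/4 = 348.25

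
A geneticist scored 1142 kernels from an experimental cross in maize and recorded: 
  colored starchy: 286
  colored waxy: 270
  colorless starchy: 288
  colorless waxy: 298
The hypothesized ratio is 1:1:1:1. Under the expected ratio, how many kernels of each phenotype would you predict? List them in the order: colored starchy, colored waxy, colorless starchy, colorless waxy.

285.5, 285.5, 285.5, 285.5

The 1:1:1:1 ratio has 4 parts, so with N = 1142 the expected counts are:
  colored starchy: 1142 × 1/4 = 285.5
  colored waxy: 1142 × 1/4 = 285.5
  colorless starchy: 1142 × 1/4 = 285.5
  colorless waxy: 1142 × 1/4 = 285.5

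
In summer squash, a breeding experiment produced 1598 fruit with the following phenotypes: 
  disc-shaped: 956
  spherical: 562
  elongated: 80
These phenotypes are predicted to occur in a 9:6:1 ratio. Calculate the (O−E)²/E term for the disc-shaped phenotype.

Expected counts for N = 1598 under a 9:6:1 ratio (total parts = 16):
  disc-shaped: 1598 × 9/16 = 898.875
  spherical: 1598 × 6/16 = 599.25
  elongated: 1598 × 1/16 = 99.875
Contribution of disc-shaped: (956 − 898.875)² / 898.875 = 3.6304

3.630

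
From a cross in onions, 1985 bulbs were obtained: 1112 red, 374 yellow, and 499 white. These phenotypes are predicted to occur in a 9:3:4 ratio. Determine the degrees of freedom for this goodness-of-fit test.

A goodness-of-fit test with 3 phenotype classes has df = 3 − 1 = 2.

2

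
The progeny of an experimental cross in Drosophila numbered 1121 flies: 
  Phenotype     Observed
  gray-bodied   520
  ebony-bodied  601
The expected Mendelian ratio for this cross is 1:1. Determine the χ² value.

5.853

Under the 1:1 hypothesis (Σ ratio = 2, N = 1121):
  gray-bodied: 1121 × 1/2 = 560.5
  ebony-bodied: 1121 × 1/2 = 560.5
χ² = Σ (O − E)² / E
  gray-bodied: (520 − 560.5)² / 560.5 = 2.9264
  ebony-bodied: (601 − 560.5)² / 560.5 = 2.9264
χ² = 2.9264 + 2.9264 = 5.8528 ≈ 5.853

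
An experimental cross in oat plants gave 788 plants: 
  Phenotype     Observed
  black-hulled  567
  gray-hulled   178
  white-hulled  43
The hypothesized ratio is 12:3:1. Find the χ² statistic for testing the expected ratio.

7.961

Under the 12:3:1 hypothesis (Σ ratio = 16, N = 788):
  black-hulled: 788 × 12/16 = 591
  gray-hulled: 788 × 3/16 = 147.75
  white-hulled: 788 × 1/16 = 49.25
χ² = Σ (O − E)² / E
  black-hulled: (567 − 591)² / 591 = 0.9746
  gray-hulled: (178 − 147.75)² / 147.75 = 6.1933
  white-hulled: (43 − 49.25)² / 49.25 = 0.7931
χ² = 0.9746 + 6.1933 + 0.7931 = 7.961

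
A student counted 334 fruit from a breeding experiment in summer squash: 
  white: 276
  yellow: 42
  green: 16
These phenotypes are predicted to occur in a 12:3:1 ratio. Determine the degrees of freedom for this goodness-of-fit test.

A goodness-of-fit test with 3 phenotype classes has df = 3 − 1 = 2.

2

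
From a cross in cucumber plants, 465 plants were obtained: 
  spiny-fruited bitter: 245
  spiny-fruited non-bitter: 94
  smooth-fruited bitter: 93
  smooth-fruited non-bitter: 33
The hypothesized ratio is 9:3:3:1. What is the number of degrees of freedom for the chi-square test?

A goodness-of-fit test with 4 phenotype classes has df = 4 − 1 = 3.

3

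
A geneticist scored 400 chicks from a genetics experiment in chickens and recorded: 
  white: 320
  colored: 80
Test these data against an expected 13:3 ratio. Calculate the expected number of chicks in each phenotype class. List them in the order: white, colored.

325, 75

Under the 13:3 hypothesis (Σ ratio = 16, N = 400):
  white: 400 × 13/16 = 325
  colored: 400 × 3/16 = 75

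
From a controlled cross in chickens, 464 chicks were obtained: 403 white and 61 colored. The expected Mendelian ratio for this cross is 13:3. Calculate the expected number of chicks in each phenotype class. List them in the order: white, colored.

377, 87

Expected counts for N = 464 under a 13:3 ratio (total parts = 16):
  white: 464 × 13/16 = 377
  colored: 464 × 3/16 = 87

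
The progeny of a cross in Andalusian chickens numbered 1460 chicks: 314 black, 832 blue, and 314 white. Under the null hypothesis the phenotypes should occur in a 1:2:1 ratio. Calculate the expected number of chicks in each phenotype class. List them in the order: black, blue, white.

365, 730, 365

Total ratio parts = 4. Expected numbers out of 1460:
  black: 1460 × 1/4 = 365
  blue: 1460 × 2/4 = 730
  white: 1460 × 1/4 = 365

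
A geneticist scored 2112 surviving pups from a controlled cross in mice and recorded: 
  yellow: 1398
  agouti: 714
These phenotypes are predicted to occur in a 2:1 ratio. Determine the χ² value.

Under the 2:1 hypothesis (Σ ratio = 3, N = 2112):
  yellow: 2112 × 2/3 = 1408
  agouti: 2112 × 1/3 = 704
χ² = Σ (O − E)² / E
  yellow: (1398 − 1408)² / 1408 = 0.0710
  agouti: (714 − 704)² / 704 = 0.1420
χ² = 0.0710 + 0.1420 = 0.213

0.213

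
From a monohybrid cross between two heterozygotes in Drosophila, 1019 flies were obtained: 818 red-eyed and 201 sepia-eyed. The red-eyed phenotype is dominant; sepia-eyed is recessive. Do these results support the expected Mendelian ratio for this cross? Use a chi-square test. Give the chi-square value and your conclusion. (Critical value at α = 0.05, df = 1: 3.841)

For a monohybrid cross between heterozygotes with complete dominance, the expected phenotypic ratio is 3:1.
The 3:1 ratio has 4 parts, so with N = 1019 the expected counts are:
  red-eyed: 1019 × 3/4 = 764.25
  sepia-eyed: 1019 × 1/4 = 254.75
χ² = Σ (O − E)² / E
  red-eyed: (818 − 764.25)² / 764.25 = 3.7803
  sepia-eyed: (201 − 254.75)² / 254.75 = 11.3408
χ² = 3.7803 + 11.3408 = 15.1211 ≈ 15.121
Degrees of freedom = 2 − 1 = 1; critical value at α = 0.05 is 3.841.
Since 15.121 > 3.841, we reject the null hypothesis — the data do not fit the 3:1 ratio.

15.121; not consistent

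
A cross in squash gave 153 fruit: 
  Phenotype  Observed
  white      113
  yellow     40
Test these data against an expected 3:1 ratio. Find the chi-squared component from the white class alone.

The 3:1 ratio has 4 parts, so with N = 153 the expected counts are:
  white: 153 × 3/4 = 114.75
  yellow: 153 × 1/4 = 38.25
Contribution of white: (113 − 114.75)² / 114.75 = 0.0267

0.027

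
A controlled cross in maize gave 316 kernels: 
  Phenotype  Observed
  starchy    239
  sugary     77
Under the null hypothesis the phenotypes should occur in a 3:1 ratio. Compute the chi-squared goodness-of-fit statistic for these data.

0.068

Total ratio parts = 4. Expected numbers out of 316:
  starchy: 316 × 3/4 = 237
  sugary: 316 × 1/4 = 79
χ² = Σ (O − E)² / E
  starchy: (239 − 237)² / 237 = 0.0169
  sugary: (77 − 79)² / 79 = 0.0506
χ² = 0.0169 + 0.0506 = 0.0675 ≈ 0.068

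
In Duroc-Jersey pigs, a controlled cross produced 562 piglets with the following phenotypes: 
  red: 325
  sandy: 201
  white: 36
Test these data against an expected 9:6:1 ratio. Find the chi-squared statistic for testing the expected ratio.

0.722

Total ratio parts = 16. Expected numbers out of 562:
  red: 562 × 9/16 = 316.125
  sandy: 562 × 6/16 = 210.75
  white: 562 × 1/16 = 35.125
χ² = Σ (O − E)² / E
  red: (325 − 316.125)² / 316.125 = 0.2492
  sandy: (201 − 210.75)² / 210.75 = 0.4511
  white: (36 − 35.125)² / 35.125 = 0.0218
χ² = 0.2492 + 0.4511 + 0.0218 = 0.7221 ≈ 0.722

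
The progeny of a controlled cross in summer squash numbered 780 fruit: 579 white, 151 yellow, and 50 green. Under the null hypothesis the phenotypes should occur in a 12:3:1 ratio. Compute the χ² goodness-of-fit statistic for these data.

The 12:3:1 ratio has 16 parts, so with N = 780 the expected counts are:
  white: 780 × 12/16 = 585
  yellow: 780 × 3/16 = 146.25
  green: 780 × 1/16 = 48.75
χ² = Σ (O − E)² / E
  white: (579 − 585)² / 585 = 0.0615
  yellow: (151 − 146.25)² / 146.25 = 0.1543
  green: (50 − 48.75)² / 48.75 = 0.0321
χ² = 0.0615 + 0.1543 + 0.0321 = 0.2479 ≈ 0.248

0.248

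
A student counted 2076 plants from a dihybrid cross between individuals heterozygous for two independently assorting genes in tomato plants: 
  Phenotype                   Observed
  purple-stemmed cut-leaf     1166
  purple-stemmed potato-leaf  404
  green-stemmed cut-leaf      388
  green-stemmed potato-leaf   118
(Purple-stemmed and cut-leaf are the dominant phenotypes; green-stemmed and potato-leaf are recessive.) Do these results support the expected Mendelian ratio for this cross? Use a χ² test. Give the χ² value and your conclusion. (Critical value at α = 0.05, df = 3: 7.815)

A dihybrid F₂ with independent assortment and complete dominance at both loci gives a 9:3:3:1 phenotypic ratio.
Total ratio parts = 16. Expected numbers out of 2076:
  purple-stemmed cut-leaf: 2076 × 9/16 = 1167.75
  purple-stemmed potato-leaf: 2076 × 3/16 = 389.25
  green-stemmed cut-leaf: 2076 × 3/16 = 389.25
  green-stemmed potato-leaf: 2076 × 1/16 = 129.75
χ² = Σ (O − E)² / E
  purple-stemmed cut-leaf: (1166 − 1167.75)² / 1167.75 = 0.0026
  purple-stemmed potato-leaf: (404 − 389.25)² / 389.25 = 0.5589
  green-stemmed cut-leaf: (388 − 389.25)² / 389.25 = 0.0040
  green-stemmed potato-leaf: (118 − 129.75)² / 129.75 = 1.0641
χ² = 0.0026 + 0.5589 + 0.0040 + 1.0641 = 1.6296 ≈ 1.630
Degrees of freedom = 4 − 1 = 3; critical value at α = 0.05 is 7.815.
Since 1.630 < 7.815, we fail to reject the null hypothesis — the data are consistent with the 9:3:3:1 ratio.

1.630; consistent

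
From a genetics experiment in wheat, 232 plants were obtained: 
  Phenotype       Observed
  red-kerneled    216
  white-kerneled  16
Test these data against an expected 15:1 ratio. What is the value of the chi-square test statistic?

Total ratio parts = 16. Expected numbers out of 232:
  red-kerneled: 232 × 15/16 = 217.5
  white-kerneled: 232 × 1/16 = 14.5
χ² = Σ (O − E)² / E
  red-kerneled: (216 − 217.5)² / 217.5 = 0.0103
  white-kerneled: (16 − 14.5)² / 14.5 = 0.1552
χ² = 0.0103 + 0.1552 = 0.1655 ≈ 0.166

0.166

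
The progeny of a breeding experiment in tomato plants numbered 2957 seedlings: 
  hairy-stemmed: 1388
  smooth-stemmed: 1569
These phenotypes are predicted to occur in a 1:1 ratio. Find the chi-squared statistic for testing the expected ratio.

Under the 1:1 hypothesis (Σ ratio = 2, N = 2957):
  hairy-stemmed: 2957 × 1/2 = 1478.5
  smooth-stemmed: 2957 × 1/2 = 1478.5
χ² = Σ (O − E)² / E
  hairy-stemmed: (1388 − 1478.5)² / 1478.5 = 5.5396
  smooth-stemmed: (1569 − 1478.5)² / 1478.5 = 5.5396
χ² = 5.5396 + 5.5396 = 11.0792 ≈ 11.079

11.079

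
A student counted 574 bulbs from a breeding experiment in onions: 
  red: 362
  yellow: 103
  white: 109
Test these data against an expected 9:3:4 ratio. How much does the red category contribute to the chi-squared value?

4.741

Total ratio parts = 16. Expected numbers out of 574:
  red: 574 × 9/16 = 322.875
  yellow: 574 × 3/16 = 107.625
  white: 574 × 4/16 = 143.5
Contribution of red: (362 − 322.875)² / 322.875 = 4.7410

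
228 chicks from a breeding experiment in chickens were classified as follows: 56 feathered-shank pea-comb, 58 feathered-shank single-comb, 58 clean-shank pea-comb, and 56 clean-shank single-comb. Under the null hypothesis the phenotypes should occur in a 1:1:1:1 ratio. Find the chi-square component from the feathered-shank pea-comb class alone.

Total ratio parts = 4. Expected numbers out of 228:
  feathered-shank pea-comb: 228 × 1/4 = 57
  feathered-shank single-comb: 228 × 1/4 = 57
  clean-shank pea-comb: 228 × 1/4 = 57
  clean-shank single-comb: 228 × 1/4 = 57
Contribution of feathered-shank pea-comb: (56 − 57)² / 57 = 0.0175

0.018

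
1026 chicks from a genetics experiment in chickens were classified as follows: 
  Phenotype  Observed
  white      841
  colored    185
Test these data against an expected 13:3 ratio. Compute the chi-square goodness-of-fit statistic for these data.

0.348

Under the 13:3 hypothesis (Σ ratio = 16, N = 1026):
  white: 1026 × 13/16 = 833.625
  colored: 1026 × 3/16 = 192.375
χ² = Σ (O − E)² / E
  white: (841 − 833.625)² / 833.625 = 0.0652
  colored: (185 − 192.375)² / 192.375 = 0.2827
χ² = 0.0652 + 0.2827 = 0.3479 ≈ 0.348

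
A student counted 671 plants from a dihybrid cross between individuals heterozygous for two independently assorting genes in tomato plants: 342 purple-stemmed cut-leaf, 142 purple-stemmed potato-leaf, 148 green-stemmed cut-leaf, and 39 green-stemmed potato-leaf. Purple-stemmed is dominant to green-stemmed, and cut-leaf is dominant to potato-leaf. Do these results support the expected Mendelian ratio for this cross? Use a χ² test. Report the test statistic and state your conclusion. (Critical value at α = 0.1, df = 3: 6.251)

A dihybrid F₂ with independent assortment and complete dominance at both loci gives a 9:3:3:1 phenotypic ratio.
Total ratio parts = 16. Expected numbers out of 671:
  purple-stemmed cut-leaf: 671 × 9/16 = 377.4375
  purple-stemmed potato-leaf: 671 × 3/16 = 125.8125
  green-stemmed cut-leaf: 671 × 3/16 = 125.8125
  green-stemmed potato-leaf: 671 × 1/16 = 41.9375
χ² = Σ (O − E)² / E
  purple-stemmed cut-leaf: (342 − 377.4375)² / 377.4375 = 3.3272
  purple-stemmed potato-leaf: (142 − 125.8125)² / 125.8125 = 2.0827
  green-stemmed cut-leaf: (148 − 125.8125)² / 125.8125 = 3.9128
  green-stemmed potato-leaf: (39 − 41.9375)² / 41.9375 = 0.2058
χ² = 3.3272 + 2.0827 + 3.9128 + 0.2058 = 9.5285 ≈ 9.529
Degrees of freedom = 4 − 1 = 3; critical value at α = 0.1 is 6.251.
Since 9.529 > 6.251, we reject the null hypothesis — the data do not fit the 9:3:3:1 ratio.

9.529; not consistent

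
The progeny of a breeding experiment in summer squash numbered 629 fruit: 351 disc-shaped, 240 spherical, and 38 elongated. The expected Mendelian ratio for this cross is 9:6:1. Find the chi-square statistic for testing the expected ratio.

Under the 9:6:1 hypothesis (Σ ratio = 16, N = 629):
  disc-shaped: 629 × 9/16 = 353.8125
  spherical: 629 × 6/16 = 235.875
  elongated: 629 × 1/16 = 39.3125
χ² = Σ (O − E)² / E
  disc-shaped: (351 − 353.8125)² / 353.8125 = 0.0224
  spherical: (240 − 235.875)² / 235.875 = 0.0721
  elongated: (38 − 39.3125)² / 39.3125 = 0.0438
χ² = 0.0224 + 0.0721 + 0.0438 = 0.1383 ≈ 0.138

0.138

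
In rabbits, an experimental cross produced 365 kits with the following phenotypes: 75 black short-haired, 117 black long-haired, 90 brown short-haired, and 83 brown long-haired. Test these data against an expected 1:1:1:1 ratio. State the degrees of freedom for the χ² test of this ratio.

3

A goodness-of-fit test with 4 phenotype classes has df = 4 − 1 = 3.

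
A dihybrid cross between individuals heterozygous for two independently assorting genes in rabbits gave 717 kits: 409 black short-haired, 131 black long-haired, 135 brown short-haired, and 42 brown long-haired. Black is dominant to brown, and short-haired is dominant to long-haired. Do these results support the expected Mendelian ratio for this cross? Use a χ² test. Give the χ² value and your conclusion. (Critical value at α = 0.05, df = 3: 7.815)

A dihybrid F₂ with independent assortment and complete dominance at both loci gives a 9:3:3:1 phenotypic ratio.
The 9:3:3:1 ratio has 16 parts, so with N = 717 the expected counts are:
  black short-haired: 717 × 9/16 = 403.3125
  black long-haired: 717 × 3/16 = 134.4375
  brown short-haired: 717 × 3/16 = 134.4375
  brown long-haired: 717 × 1/16 = 44.8125
χ² = Σ (O − E)² / E
  black short-haired: (409 − 403.3125)² / 403.3125 = 0.0802
  black long-haired: (131 − 134.4375)² / 134.4375 = 0.0879
  brown short-haired: (135 − 134.4375)² / 134.4375 = 0.0024
  brown long-haired: (42 − 44.8125)² / 44.8125 = 0.1765
χ² = 0.0802 + 0.0879 + 0.0024 + 0.1765 = 0.347
Degrees of freedom = 4 − 1 = 3; critical value at α = 0.05 is 7.815.
Since 0.347 < 7.815, we fail to reject the null hypothesis — the data are consistent with the 9:3:3:1 ratio.

0.347; consistent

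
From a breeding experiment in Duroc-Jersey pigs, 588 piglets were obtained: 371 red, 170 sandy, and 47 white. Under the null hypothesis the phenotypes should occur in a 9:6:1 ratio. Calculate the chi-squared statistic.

19.323

Under the 9:6:1 hypothesis (Σ ratio = 16, N = 588):
  red: 588 × 9/16 = 330.75
  sandy: 588 × 6/16 = 220.5
  white: 588 × 1/16 = 36.75
χ² = Σ (O − E)² / E
  red: (371 − 330.75)² / 330.75 = 4.8981
  sandy: (170 − 220.5)² / 220.5 = 11.5658
  white: (47 − 36.75)² / 36.75 = 2.8588
χ² = 4.8981 + 11.5658 + 2.8588 = 19.3227 ≈ 19.323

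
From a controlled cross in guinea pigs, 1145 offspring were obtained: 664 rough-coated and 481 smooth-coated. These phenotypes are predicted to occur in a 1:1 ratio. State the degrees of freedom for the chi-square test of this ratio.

A goodness-of-fit test with 2 phenotype classes has df = 2 − 1 = 1.

1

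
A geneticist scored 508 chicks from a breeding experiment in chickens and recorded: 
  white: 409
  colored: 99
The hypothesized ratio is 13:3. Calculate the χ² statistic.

0.182

Expected counts for N = 508 under a 13:3 ratio (total parts = 16):
  white: 508 × 13/16 = 412.75
  colored: 508 × 3/16 = 95.25
χ² = Σ (O − E)² / E
  white: (409 − 412.75)² / 412.75 = 0.0341
  colored: (99 − 95.25)² / 95.25 = 0.1476
χ² = 0.0341 + 0.1476 = 0.1817 ≈ 0.182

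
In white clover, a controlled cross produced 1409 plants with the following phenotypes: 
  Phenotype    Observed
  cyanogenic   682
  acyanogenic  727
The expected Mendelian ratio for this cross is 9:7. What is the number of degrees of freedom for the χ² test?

1

A goodness-of-fit test with 2 phenotype classes has df = 2 − 1 = 1.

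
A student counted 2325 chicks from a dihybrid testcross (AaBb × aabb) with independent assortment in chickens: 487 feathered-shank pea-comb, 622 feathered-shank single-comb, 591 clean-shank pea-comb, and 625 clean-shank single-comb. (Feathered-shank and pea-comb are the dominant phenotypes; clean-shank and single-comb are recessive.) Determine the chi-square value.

21.596

A dihybrid testcross with independent assortment gives a 1:1:1:1 ratio.
Expected counts for N = 2325 under a 1:1:1:1 ratio (total parts = 4):
  feathered-shank pea-comb: 2325 × 1/4 = 581.25
  feathered-shank single-comb: 2325 × 1/4 = 581.25
  clean-shank pea-comb: 2325 × 1/4 = 581.25
  clean-shank single-comb: 2325 × 1/4 = 581.25
χ² = Σ (O − E)² / E
  feathered-shank pea-comb: (487 − 581.25)² / 581.25 = 15.2827
  feathered-shank single-comb: (622 − 581.25)² / 581.25 = 2.8569
  clean-shank pea-comb: (591 − 581.25)² / 581.25 = 0.1635
  clean-shank single-comb: (625 − 581.25)² / 581.25 = 3.2930
χ² = 15.2827 + 2.8569 + 0.1635 + 3.2930 = 21.5961 ≈ 21.596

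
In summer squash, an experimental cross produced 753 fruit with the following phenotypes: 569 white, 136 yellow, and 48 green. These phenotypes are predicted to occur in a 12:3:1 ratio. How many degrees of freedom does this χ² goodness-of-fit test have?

A goodness-of-fit test with 3 phenotype classes has df = 3 − 1 = 2.

2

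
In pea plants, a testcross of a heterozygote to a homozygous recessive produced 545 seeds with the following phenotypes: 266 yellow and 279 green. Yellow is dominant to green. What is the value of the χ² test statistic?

0.310

A testcross of a heterozygote (Aa × aa) gives a 1:1 phenotypic ratio.
Under the 1:1 hypothesis (Σ ratio = 2, N = 545):
  yellow: 545 × 1/2 = 272.5
  green: 545 × 1/2 = 272.5
χ² = Σ (O − E)² / E
  yellow: (266 − 272.5)² / 272.5 = 0.1550
  green: (279 − 272.5)² / 272.5 = 0.1550
χ² = 0.1550 + 0.1550 = 0.310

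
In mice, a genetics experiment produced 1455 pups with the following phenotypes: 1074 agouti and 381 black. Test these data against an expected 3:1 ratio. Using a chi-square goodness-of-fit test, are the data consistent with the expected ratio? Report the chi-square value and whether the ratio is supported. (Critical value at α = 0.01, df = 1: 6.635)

1.091; consistent

Expected counts for N = 1455 under a 3:1 ratio (total parts = 4):
  agouti: 1455 × 3/4 = 1091.25
  black: 1455 × 1/4 = 363.75
χ² = Σ (O − E)² / E
  agouti: (1074 − 1091.25)² / 1091.25 = 0.2727
  black: (381 − 363.75)² / 363.75 = 0.8180
χ² = 0.2727 + 0.8180 = 1.0907 ≈ 1.091
Degrees of freedom = 2 − 1 = 1; critical value at α = 0.01 is 6.635.
Since 1.091 < 6.635, we fail to reject the null hypothesis — the data are consistent with the 3:1 ratio.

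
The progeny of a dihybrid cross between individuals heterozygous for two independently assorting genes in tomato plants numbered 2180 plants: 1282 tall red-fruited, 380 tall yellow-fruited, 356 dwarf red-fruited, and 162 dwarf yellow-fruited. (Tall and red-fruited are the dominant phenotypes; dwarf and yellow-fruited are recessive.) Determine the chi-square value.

A dihybrid F₂ with independent assortment and complete dominance at both loci gives a 9:3:3:1 phenotypic ratio.
The 9:3:3:1 ratio has 16 parts, so with N = 2180 the expected counts are:
  tall red-fruited: 2180 × 9/16 = 1226.25
  tall yellow-fruited: 2180 × 3/16 = 408.75
  dwarf red-fruited: 2180 × 3/16 = 408.75
  dwarf yellow-fruited: 2180 × 1/16 = 136.25
χ² = Σ (O − E)² / E
  tall red-fruited: (1282 − 1226.25)² / 1226.25 = 2.5346
  tall yellow-fruited: (380 − 408.75)² / 408.75 = 2.0222
  dwarf red-fruited: (356 − 408.75)² / 408.75 = 6.8075
  dwarf yellow-fruited: (162 − 136.25)² / 136.25 = 4.8665
χ² = 2.5346 + 2.0222 + 6.8075 + 4.8665 = 16.2308 ≈ 16.231

16.231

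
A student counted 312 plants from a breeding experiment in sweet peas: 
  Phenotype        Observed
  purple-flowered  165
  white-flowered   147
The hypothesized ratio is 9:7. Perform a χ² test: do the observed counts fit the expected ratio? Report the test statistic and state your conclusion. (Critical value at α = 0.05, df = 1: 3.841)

1.436; consistent

The 9:7 ratio has 16 parts, so with N = 312 the expected counts are:
  purple-flowered: 312 × 9/16 = 175.5
  white-flowered: 312 × 7/16 = 136.5
χ² = Σ (O − E)² / E
  purple-flowered: (165 − 175.5)² / 175.5 = 0.6282
  white-flowered: (147 − 136.5)² / 136.5 = 0.8077
χ² = 0.6282 + 0.8077 = 1.4359 ≈ 1.436
Degrees of freedom = 2 − 1 = 1; critical value at α = 0.05 is 3.841.
Since 1.436 < 3.841, we fail to reject the null hypothesis — the data are consistent with the 9:7 ratio.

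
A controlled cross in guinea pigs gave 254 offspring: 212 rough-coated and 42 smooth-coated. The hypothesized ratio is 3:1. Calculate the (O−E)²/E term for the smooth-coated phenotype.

Under the 3:1 hypothesis (Σ ratio = 4, N = 254):
  rough-coated: 254 × 3/4 = 190.5
  smooth-coated: 254 × 1/4 = 63.5
Contribution of smooth-coated: (42 − 63.5)² / 63.5 = 7.2795

7.280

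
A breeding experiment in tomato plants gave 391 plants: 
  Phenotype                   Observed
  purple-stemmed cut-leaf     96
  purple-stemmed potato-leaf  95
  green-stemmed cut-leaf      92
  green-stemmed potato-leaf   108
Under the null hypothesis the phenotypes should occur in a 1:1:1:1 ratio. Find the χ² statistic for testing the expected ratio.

Under the 1:1:1:1 hypothesis (Σ ratio = 4, N = 391):
  purple-stemmed cut-leaf: 391 × 1/4 = 97.75
  purple-stemmed potato-leaf: 391 × 1/4 = 97.75
  green-stemmed cut-leaf: 391 × 1/4 = 97.75
  green-stemmed potato-leaf: 391 × 1/4 = 97.75
χ² = Σ (O − E)² / E
  purple-stemmed cut-leaf: (96 − 97.75)² / 97.75 = 0.0313
  purple-stemmed potato-leaf: (95 − 97.75)² / 97.75 = 0.0774
  green-stemmed cut-leaf: (92 − 97.75)² / 97.75 = 0.3382
  green-stemmed potato-leaf: (108 − 97.75)² / 97.75 = 1.0748
χ² = 0.0313 + 0.0774 + 0.3382 + 1.0748 = 1.5217 ≈ 1.522

1.522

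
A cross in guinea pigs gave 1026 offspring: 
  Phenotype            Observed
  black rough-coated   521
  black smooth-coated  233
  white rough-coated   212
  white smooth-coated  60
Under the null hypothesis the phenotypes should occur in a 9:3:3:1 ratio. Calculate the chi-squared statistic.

16.305

The 9:3:3:1 ratio has 16 parts, so with N = 1026 the expected counts are:
  black rough-coated: 1026 × 9/16 = 577.125
  black smooth-coated: 1026 × 3/16 = 192.375
  white rough-coated: 1026 × 3/16 = 192.375
  white smooth-coated: 1026 × 1/16 = 64.125
χ² = Σ (O − E)² / E
  black rough-coated: (521 − 577.125)² / 577.125 = 5.4581
  black smooth-coated: (233 − 192.375)² / 192.375 = 8.5790
  white rough-coated: (212 − 192.375)² / 192.375 = 2.0020
  white smooth-coated: (60 − 64.125)² / 64.125 = 0.2654
χ² = 5.4581 + 8.5790 + 2.0020 + 0.2654 = 16.3045 ≈ 16.305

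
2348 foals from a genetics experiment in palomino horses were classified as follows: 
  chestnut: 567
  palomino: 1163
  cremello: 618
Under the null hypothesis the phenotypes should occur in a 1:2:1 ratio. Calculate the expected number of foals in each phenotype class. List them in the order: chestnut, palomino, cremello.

The 1:2:1 ratio has 4 parts, so with N = 2348 the expected counts are:
  chestnut: 2348 × 1/4 = 587
  palomino: 2348 × 2/4 = 1174
  cremello: 2348 × 1/4 = 587

587, 1174, 587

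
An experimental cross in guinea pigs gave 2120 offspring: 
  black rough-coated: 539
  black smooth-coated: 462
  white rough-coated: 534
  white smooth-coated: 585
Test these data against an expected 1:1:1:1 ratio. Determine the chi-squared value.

14.615

Under the 1:1:1:1 hypothesis (Σ ratio = 4, N = 2120):
  black rough-coated: 2120 × 1/4 = 530
  black smooth-coated: 2120 × 1/4 = 530
  white rough-coated: 2120 × 1/4 = 530
  white smooth-coated: 2120 × 1/4 = 530
χ² = Σ (O − E)² / E
  black rough-coated: (539 − 530)² / 530 = 0.1528
  black smooth-coated: (462 − 530)² / 530 = 8.7245
  white rough-coated: (534 − 530)² / 530 = 0.0302
  white smooth-coated: (585 − 530)² / 530 = 5.7075
χ² = 0.1528 + 8.7245 + 0.0302 + 5.7075 = 14.615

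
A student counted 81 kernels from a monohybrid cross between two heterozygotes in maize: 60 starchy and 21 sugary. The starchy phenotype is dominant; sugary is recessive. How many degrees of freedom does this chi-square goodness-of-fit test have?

1

For a monohybrid cross between heterozygotes with complete dominance, the expected phenotypic ratio is 3:1.
A goodness-of-fit test with 2 phenotype classes has df = 2 − 1 = 1.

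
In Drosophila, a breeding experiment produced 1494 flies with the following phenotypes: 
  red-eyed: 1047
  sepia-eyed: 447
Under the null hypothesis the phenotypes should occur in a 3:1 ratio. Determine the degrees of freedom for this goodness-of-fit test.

A goodness-of-fit test with 2 phenotype classes has df = 2 − 1 = 1.

1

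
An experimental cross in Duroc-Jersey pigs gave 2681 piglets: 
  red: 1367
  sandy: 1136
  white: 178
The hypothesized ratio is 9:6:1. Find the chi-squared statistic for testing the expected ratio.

Total ratio parts = 16. Expected numbers out of 2681:
  red: 2681 × 9/16 = 1508.0625
  sandy: 2681 × 6/16 = 1005.375
  white: 2681 × 1/16 = 167.5625
χ² = Σ (O − E)² / E
  red: (1367 − 1508.0625)² / 1508.0625 = 13.1948
  sandy: (1136 − 1005.375)² / 1005.375 = 16.9717
  white: (178 − 167.5625)² / 167.5625 = 0.6502
χ² = 13.1948 + 16.9717 + 0.6502 = 30.8167 ≈ 30.817

30.817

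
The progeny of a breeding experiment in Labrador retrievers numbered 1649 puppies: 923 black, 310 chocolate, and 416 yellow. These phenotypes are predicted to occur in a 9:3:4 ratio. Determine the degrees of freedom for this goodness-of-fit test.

2

A goodness-of-fit test with 3 phenotype classes has df = 3 − 1 = 2.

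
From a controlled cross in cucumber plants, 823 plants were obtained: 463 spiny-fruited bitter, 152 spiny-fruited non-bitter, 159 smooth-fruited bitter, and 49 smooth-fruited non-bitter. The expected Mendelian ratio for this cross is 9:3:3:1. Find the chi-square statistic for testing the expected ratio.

Under the 9:3:3:1 hypothesis (Σ ratio = 16, N = 823):
  spiny-fruited bitter: 823 × 9/16 = 462.9375
  spiny-fruited non-bitter: 823 × 3/16 = 154.3125
  smooth-fruited bitter: 823 × 3/16 = 154.3125
  smooth-fruited non-bitter: 823 × 1/16 = 51.4375
χ² = Σ (O − E)² / E
  spiny-fruited bitter: (463 − 462.9375)² / 462.9375 = 0.0000
  spiny-fruited non-bitter: (152 − 154.3125)² / 154.3125 = 0.0347
  smooth-fruited bitter: (159 − 154.3125)² / 154.3125 = 0.1424
  smooth-fruited non-bitter: (49 − 51.4375)² / 51.4375 = 0.1155
χ² = 0.0000 + 0.0347 + 0.1424 + 0.1155 = 0.2926 ≈ 0.293

0.293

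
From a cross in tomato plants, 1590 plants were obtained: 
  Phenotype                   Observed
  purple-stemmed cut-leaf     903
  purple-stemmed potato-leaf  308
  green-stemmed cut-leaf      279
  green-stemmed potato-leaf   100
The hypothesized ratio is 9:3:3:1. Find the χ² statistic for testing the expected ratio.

Total ratio parts = 16. Expected numbers out of 1590:
  purple-stemmed cut-leaf: 1590 × 9/16 = 894.375
  purple-stemmed potato-leaf: 1590 × 3/16 = 298.125
  green-stemmed cut-leaf: 1590 × 3/16 = 298.125
  green-stemmed potato-leaf: 1590 × 1/16 = 99.375
χ² = Σ (O − E)² / E
  purple-stemmed cut-leaf: (903 − 894.375)² / 894.375 = 0.0832
  purple-stemmed potato-leaf: (308 − 298.125)² / 298.125 = 0.3271
  green-stemmed cut-leaf: (279 − 298.125)² / 298.125 = 1.2269
  green-stemmed potato-leaf: (100 − 99.375)² / 99.375 = 0.0039
χ² = 0.0832 + 0.3271 + 1.2269 + 0.0039 = 1.6411 ≈ 1.641

1.641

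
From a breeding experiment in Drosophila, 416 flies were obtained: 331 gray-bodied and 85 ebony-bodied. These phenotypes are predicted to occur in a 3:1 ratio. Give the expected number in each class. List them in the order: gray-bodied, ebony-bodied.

312, 104

Total ratio parts = 4. Expected numbers out of 416:
  gray-bodied: 416 × 3/4 = 312
  ebony-bodied: 416 × 1/4 = 104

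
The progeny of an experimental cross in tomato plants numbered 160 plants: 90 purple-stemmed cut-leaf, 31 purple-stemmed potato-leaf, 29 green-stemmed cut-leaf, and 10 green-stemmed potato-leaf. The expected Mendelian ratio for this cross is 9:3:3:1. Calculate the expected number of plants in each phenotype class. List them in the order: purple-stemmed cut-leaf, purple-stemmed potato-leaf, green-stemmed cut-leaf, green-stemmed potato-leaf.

The 9:3:3:1 ratio has 16 parts, so with N = 160 the expected counts are:
  purple-stemmed cut-leaf: 160 × 9/16 = 90
  purple-stemmed potato-leaf: 160 × 3/16 = 30
  green-stemmed cut-leaf: 160 × 3/16 = 30
  green-stemmed potato-leaf: 160 × 1/16 = 10

90, 30, 30, 10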